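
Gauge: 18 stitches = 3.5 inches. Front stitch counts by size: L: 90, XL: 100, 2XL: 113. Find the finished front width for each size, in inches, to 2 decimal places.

18/3.5 = 5.143 sts per in.
L: 90 / 5.143 = 17.500 → 17.50 in.
XL: 100 / 5.143 = 19.444 → 19.44 in.
2XL: 113 / 5.143 = 21.972 → 21.97 in.

L 17.50 inches; XL 19.44 inches; 2XL 21.97 inches.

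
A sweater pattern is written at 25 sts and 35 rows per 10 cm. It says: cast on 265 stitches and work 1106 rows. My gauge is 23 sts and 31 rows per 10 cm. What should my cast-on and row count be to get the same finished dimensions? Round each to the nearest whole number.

Cast on 244 stitches; work 980 rows.

Stitches: 265 × 23/25 = 243.80 → 244.
Rows: 1106 × 31/35 = 979.60 → 980.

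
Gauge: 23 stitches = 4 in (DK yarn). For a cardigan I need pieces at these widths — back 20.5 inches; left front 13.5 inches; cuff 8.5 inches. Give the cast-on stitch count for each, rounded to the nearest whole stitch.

Rate = 23/4 = 5.75 sts per in.
back: 20.5 × 5.75 = 117.88 → 118.
left front: 13.5 × 5.75 = 77.62 → 78.
cuff: 8.5 × 5.75 = 48.88 → 49.

back 118; left front 78; cuff 49.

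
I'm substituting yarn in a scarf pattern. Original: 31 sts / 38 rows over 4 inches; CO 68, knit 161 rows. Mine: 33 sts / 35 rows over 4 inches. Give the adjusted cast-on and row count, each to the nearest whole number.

Stitches: 68 × 33/31 = 72.39 → 72.
Rows: 161 × 35/38 = 148.29 → 148.

Cast on 72 stitches; work 148 rows.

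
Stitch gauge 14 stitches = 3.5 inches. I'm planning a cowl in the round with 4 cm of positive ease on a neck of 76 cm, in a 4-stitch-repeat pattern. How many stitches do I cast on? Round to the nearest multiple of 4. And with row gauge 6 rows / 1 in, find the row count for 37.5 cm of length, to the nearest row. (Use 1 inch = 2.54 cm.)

Cast on 124 stitches; work 89 rows.

Finished = 76 + 4 = 80 cm.
80 cm × 1/2.54 = 31.50 inches.
14/3.5 = 4 sts per in; 31.50 × 4 = 125.98 sts.
Nearest multiple of 4 → 124.
37.5 cm = 14.76 inches; × 6 = 88.58 → 89 rows.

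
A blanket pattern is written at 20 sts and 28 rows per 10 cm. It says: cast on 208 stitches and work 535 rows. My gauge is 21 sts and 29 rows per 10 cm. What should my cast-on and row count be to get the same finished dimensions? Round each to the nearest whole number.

Stitches: 208 × 21/20 = 218.40 → 218.
Rows: 535 × 29/28 = 554.11 → 554.

Cast on 218 stitches; work 554 rows.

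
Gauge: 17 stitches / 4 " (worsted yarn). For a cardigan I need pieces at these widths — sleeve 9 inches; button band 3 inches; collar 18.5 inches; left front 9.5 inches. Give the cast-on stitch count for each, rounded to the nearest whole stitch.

Rate = 17/4 = 4.25 sts per in.
sleeve: 9 × 4.25 = 38.25 → 38.
button band: 3 × 4.25 = 12.75 → 13.
collar: 18.5 × 4.25 = 78.62 → 79.
left front: 9.5 × 4.25 = 40.38 → 40.

sleeve 38; button band 13; collar 79; left front 40.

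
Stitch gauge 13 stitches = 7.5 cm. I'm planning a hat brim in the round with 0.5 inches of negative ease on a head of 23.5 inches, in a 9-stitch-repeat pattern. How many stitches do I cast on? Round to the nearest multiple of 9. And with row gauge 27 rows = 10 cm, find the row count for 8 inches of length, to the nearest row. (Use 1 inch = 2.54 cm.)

Cast on 99 stitches; work 55 rows.

Finished = 23.5 − 0.5 = 23 inches.
23 inches × 2.54 = 58.42 cm.
13/7.5 = 1.733 sts per cm; 58.42 × 1.733 = 101.26 sts.
Nearest multiple of 9 → 99.
8 inches = 20.32 cm; × 2.7 = 54.86 → 55 rows.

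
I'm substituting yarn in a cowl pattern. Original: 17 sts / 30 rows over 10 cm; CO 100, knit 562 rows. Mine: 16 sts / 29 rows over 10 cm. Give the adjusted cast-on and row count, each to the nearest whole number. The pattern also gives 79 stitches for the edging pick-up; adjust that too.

Cast on 94 stitches; work 543 rows; edging pick-up 74 stitches.

Stitches: 100 × 16/17 = 94.12 → 94.
Rows: 562 × 29/30 = 543.27 → 543.
edging pick-up: 79 × 16/17 = 74.35 → 74.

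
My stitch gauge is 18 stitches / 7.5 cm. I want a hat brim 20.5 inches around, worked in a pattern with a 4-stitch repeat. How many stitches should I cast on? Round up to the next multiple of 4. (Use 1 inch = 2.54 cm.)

Cast on 128 stitches.

20.5 in = 20.5 × 2.54 = 52.07 cm.
18 / 7.5 = 2.4 sts/cm.
52.07 × 2.4 = 124.97 sts.
→ 128.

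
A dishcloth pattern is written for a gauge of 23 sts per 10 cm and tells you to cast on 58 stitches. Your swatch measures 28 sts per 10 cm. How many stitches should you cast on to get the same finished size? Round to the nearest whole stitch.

Cast on 71 stitches.

Scale factor = 28 / 23 = 1.217.
58 × 28 / 23 = 70.61 sts.
→ 71 sts.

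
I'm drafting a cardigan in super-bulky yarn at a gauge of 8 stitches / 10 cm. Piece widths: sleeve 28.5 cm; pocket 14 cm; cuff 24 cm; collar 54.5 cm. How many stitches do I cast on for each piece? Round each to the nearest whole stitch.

Rate = 8/10 = 0.8 sts per cm.
sleeve: 28.5 × 0.8 = 22.80 → 23.
pocket: 14 × 0.8 = 11.20 → 11.
cuff: 24 × 0.8 = 19.20 → 19.
collar: 54.5 × 0.8 = 43.60 → 44.

sleeve 23; pocket 11; cuff 19; collar 44.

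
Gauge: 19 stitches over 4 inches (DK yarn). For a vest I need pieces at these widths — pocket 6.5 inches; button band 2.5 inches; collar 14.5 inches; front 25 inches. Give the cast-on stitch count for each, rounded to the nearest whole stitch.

Rate = 19/4 = 4.75 sts per in.
pocket: 6.5 × 4.75 = 30.88 → 31.
button band: 2.5 × 4.75 = 11.88 → 12.
collar: 14.5 × 4.75 = 68.88 → 69.
front: 25 × 4.75 = 118.75 → 119.

pocket 31; button band 12; collar 69; front 119.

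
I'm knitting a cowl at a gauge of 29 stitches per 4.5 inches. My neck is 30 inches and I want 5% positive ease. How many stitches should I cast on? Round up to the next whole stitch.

Finished = 30 × 1.05 = 31.50 in.
29 / 4.5 = 6.444 sts per inch.
31.50 × 6.444 = 203.00 sts.

Cast on 203 stitches.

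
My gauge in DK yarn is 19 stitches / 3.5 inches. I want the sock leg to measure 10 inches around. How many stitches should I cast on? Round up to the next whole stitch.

Cast on 55 stitches.

19 stitches / 3.5 in = 5.429 stitches per inch.
10 × 5.429 = 54.29 stitches.
Round up → 55.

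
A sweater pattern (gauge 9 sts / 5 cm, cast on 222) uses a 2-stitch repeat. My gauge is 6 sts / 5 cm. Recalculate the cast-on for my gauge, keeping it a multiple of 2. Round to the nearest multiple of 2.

CO 148 sts.

222 × 6 / 9 = 148.00.
Nearest multiple of 2: 148.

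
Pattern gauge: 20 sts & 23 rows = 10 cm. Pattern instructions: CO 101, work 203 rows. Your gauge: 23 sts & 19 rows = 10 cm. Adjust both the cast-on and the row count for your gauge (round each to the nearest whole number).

Stitches: 101 × 23/20 = 116.15 → 116.
Rows: 203 × 19/23 = 167.70 → 168.

Cast on 116 stitches; work 168 rows.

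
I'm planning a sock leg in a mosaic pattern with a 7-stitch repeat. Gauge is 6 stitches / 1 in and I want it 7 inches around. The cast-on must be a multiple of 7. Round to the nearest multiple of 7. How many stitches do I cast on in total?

Cast on 42 stitches.

6 / 1 = 6 sts per inch.
7 × 6 = 42.00 sts.
Nearest multiple of 7: 42.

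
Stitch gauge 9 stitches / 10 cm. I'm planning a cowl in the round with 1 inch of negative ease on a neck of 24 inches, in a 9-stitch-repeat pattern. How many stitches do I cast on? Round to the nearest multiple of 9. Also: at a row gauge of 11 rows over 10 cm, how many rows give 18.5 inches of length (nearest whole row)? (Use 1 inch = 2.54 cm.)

Cast on 54 stitches; work 52 rows.

Finished = 24 − 1 = 23 inches.
23 inches × 2.54 = 58.42 cm.
9/10 = 0.9 sts per cm; 58.42 × 0.9 = 52.58 sts.
Nearest multiple of 9 → 54.
18.5 inches = 46.99 cm; × 1.1 = 51.69 → 52 rows.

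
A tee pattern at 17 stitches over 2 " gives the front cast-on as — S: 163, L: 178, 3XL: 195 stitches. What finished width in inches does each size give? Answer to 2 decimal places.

17/2 = 8.5 sts per in.
S: 163 / 8.5 = 19.176 → 19.18 in.
L: 178 / 8.5 = 20.941 → 20.94 in.
3XL: 195 / 8.5 = 22.941 → 22.94 in.

S 19.18 inches; L 20.94 inches; 3XL 22.94 inches.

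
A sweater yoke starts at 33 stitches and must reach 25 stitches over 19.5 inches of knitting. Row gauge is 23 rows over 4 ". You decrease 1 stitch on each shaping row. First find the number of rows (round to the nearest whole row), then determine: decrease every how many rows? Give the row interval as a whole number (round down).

Rows = 19.5 × 5.75 = 112.1 → 112 rows.
Stitches to remove: 8 → 8 shaping rows (at 1 st each).
112 / 8 = 14.00 → every 14 rows.

Decrease every 14th row.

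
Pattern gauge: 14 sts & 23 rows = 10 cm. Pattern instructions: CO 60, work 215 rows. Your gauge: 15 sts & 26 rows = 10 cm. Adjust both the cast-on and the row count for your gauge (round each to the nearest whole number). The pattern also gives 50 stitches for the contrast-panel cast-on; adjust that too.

Cast on 64 stitches; work 243 rows; contrast-panel cast-on 54 stitches.

Stitches: 60 × 15/14 = 64.29 → 64.
Rows: 215 × 26/23 = 243.04 → 243.
contrast-panel cast-on: 50 × 15/14 = 53.57 → 54.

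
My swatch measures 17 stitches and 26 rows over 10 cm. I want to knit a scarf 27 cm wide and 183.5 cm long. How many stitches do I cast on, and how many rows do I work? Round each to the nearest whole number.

Cast on 46 stitches and work 477 rows.

Stitch gauge = 17/10 = 1.7 sts/cm; 27 × 1.7 = 45.90 → 46 sts.
Row gauge = 26/10 = 2.6 rows/cm; 183.5 × 2.6 = 477.10 → 477 rows.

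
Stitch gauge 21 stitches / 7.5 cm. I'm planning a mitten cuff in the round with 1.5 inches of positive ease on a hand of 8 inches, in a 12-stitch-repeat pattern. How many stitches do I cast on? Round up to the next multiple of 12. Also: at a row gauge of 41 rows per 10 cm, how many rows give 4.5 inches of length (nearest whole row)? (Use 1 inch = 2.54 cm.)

Cast on 72 stitches; work 47 rows.

Finished = 8 + 1.5 = 9.5 inches.
9.5 inches × 2.54 = 24.13 cm.
21/7.5 = 2.8 sts per cm; 24.13 × 2.8 = 67.56 sts.
Next multiple of 12 → 72.
4.5 inches = 11.43 cm; × 4.1 = 46.86 → 47 rows.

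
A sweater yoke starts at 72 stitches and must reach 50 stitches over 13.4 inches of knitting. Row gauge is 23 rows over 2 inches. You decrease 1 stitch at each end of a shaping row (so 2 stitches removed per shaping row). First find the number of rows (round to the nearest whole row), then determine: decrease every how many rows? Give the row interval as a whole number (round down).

Rows = 13.4 × 11.5 = 154.1 → 154 rows.
Stitches to remove: 22 → 11 shaping rows (at 2 st each).
154 / 11 = 14.00 → every 14 rows.

Decrease every 14th row.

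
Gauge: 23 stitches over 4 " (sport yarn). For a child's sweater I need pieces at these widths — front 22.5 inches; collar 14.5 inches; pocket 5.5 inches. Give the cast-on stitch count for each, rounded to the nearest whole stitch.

front 129; collar 83; pocket 32.

Rate = 23/4 = 5.75 sts per in.
front: 22.5 × 5.75 = 129.38 → 129.
collar: 14.5 × 5.75 = 83.38 → 83.
pocket: 5.5 × 5.75 = 31.62 → 32.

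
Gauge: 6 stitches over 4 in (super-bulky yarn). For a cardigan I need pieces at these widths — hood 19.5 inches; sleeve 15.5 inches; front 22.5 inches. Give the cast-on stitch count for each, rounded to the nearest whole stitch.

Rate = 6/4 = 1.5 sts per in.
hood: 19.5 × 1.5 = 29.25 → 29.
sleeve: 15.5 × 1.5 = 23.25 → 23.
front: 22.5 × 1.5 = 33.75 → 34.

hood 29; sleeve 23; front 34.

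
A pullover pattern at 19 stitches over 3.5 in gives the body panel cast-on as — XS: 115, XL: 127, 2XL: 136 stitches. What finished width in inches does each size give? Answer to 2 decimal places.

19/3.5 = 5.429 sts per in.
XS: 115 / 5.429 = 21.184 → 21.18 in.
XL: 127 / 5.429 = 23.395 → 23.39 in.
2XL: 136 / 5.429 = 25.053 → 25.05 in.

XS 21.18 inches; XL 23.39 inches; 2XL 25.05 inches.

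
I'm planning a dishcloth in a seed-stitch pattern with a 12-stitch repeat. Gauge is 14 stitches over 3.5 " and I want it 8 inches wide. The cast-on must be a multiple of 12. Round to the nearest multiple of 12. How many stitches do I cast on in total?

14 / 3.5 = 4 sts per inch.
8 × 4 = 32.00 sts.
Nearest multiple of 12: 36.

36 stitches.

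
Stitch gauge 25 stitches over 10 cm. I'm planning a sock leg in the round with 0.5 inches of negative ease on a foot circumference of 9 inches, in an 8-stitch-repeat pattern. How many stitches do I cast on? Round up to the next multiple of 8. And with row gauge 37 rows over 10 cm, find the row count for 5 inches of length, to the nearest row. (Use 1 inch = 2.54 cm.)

Finished = 9 − 0.5 = 8.5 inches.
8.5 inches × 2.54 = 21.59 cm.
25/10 = 2.5 sts per cm; 21.59 × 2.5 = 53.98 sts.
Next multiple of 8 → 56.
5 inches = 12.70 cm; × 3.7 = 46.99 → 47 rows.

Cast on 56 stitches; work 47 rows.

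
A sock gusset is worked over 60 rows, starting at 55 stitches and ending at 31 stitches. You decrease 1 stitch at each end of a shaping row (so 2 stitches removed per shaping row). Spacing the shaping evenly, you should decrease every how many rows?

Decrease every 5th row.

Stitches to remove: |31 − 55| = 24.
Shaping rows needed: 24 / 2 = 12.
60 rows / 12 = every 5 rows.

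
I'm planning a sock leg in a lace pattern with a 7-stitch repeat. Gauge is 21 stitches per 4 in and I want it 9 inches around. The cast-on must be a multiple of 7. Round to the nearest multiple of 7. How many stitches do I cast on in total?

21 / 4 = 5.25 sts per inch.
9 × 5.25 = 47.25 sts.
Nearest multiple of 7: 49.

49 stitches.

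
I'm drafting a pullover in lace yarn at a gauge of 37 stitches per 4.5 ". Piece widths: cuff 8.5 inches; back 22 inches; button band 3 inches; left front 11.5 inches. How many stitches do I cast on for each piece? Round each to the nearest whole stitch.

cuff 70; back 181; button band 25; left front 95.

Rate = 37/4.5 = 8.222 sts per in.
cuff: 8.5 × 8.222 = 69.89 → 70.
back: 22 × 8.222 = 180.89 → 181.
button band: 3 × 8.222 = 24.67 → 25.
left front: 11.5 × 8.222 = 94.56 → 95.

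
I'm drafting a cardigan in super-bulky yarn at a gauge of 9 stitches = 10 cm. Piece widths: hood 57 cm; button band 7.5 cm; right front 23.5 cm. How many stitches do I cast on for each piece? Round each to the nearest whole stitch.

hood 51; button band 7; right front 21.

Rate = 9/10 = 0.9 sts per cm.
hood: 57 × 0.9 = 51.30 → 51.
button band: 7.5 × 0.9 = 6.75 → 7.
right front: 23.5 × 0.9 = 21.15 → 21.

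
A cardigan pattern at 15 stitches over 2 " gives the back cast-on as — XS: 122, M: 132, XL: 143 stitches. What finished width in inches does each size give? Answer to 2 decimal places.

15/2 = 7.5 sts per in.
XS: 122 / 7.5 = 16.267 → 16.27 in.
M: 132 / 7.5 = 17.600 → 17.60 in.
XL: 143 / 7.5 = 19.067 → 19.07 in.

XS 16.27 inches; M 17.60 inches; XL 19.07 inches.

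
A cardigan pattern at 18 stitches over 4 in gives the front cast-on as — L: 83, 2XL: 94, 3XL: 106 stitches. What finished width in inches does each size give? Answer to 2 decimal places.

L 18.44 inches; 2XL 20.89 inches; 3XL 23.56 inches.

18/4 = 4.5 sts per in.
L: 83 / 4.5 = 18.444 → 18.44 in.
2XL: 94 / 4.5 = 20.889 → 20.89 in.
3XL: 106 / 4.5 = 23.556 → 23.56 in.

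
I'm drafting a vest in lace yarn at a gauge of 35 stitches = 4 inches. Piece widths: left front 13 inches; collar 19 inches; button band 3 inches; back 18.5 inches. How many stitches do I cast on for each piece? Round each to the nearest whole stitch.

Rate = 35/4 = 8.75 sts per in.
left front: 13 × 8.75 = 113.75 → 114.
collar: 19 × 8.75 = 166.25 → 166.
button band: 3 × 8.75 = 26.25 → 26.
back: 18.5 × 8.75 = 161.88 → 162.

left front 114; collar 166; button band 26; back 162.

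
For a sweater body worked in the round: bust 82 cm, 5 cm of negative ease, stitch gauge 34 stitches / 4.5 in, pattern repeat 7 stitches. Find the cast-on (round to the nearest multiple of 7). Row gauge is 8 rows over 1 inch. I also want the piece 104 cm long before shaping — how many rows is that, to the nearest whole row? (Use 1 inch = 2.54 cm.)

Finished = 82 − 5 = 77 cm.
77 cm × 1/2.54 = 30.31 inches.
34/4.5 = 7.556 sts per in; 30.31 × 7.556 = 229.05 sts.
Nearest multiple of 7 → 231.
104 cm = 40.94 inches; × 8 = 327.56 → 328 rows.

Cast on 231 stitches; work 328 rows.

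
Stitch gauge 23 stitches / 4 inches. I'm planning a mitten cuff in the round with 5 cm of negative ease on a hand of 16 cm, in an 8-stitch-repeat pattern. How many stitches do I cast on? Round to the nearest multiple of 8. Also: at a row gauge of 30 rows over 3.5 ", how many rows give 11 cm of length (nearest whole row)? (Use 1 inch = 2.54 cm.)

Cast on 24 stitches; work 37 rows.

Finished = 16 − 5 = 11 cm.
11 cm × 1/2.54 = 4.33 inches.
23/4 = 5.75 sts per in; 4.33 × 5.75 = 24.90 sts.
Nearest multiple of 8 → 24.
11 cm = 4.33 inches; × 8.571 = 37.12 → 37 rows.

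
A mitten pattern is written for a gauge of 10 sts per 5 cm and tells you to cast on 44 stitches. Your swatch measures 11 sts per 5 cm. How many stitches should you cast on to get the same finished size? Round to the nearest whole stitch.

Scale factor = 11 / 10 = 1.100.
44 × 11 / 10 = 48.40 sts.
→ 48 sts.

Cast on 48 stitches.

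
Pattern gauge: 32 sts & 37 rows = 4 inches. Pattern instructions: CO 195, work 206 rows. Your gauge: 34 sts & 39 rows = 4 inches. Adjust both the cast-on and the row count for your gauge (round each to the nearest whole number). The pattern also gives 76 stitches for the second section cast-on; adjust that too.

Stitches: 195 × 34/32 = 207.19 → 207.
Rows: 206 × 39/37 = 217.14 → 217.
second section cast-on: 76 × 34/32 = 80.75 → 81.

Cast on 207 stitches; work 217 rows; second section cast-on 81 stitches.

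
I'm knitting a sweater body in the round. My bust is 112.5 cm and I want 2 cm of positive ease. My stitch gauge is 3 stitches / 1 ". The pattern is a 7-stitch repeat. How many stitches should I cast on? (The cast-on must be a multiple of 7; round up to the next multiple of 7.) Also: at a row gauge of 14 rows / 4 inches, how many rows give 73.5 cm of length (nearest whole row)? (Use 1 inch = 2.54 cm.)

Finished = 112.5 + 2 = 114.5 cm.
114.5 cm × 1/2.54 = 45.08 inches.
3/1 = 3 sts per in; 45.08 × 3 = 135.24 sts.
Next multiple of 7 → 140.
73.5 cm = 28.94 inches; × 3.5 = 101.28 → 101 rows.

Cast on 140 stitches; work 101 rows.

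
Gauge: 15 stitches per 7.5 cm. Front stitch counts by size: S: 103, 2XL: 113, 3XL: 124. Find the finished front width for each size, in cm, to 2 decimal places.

15/7.5 = 2 sts per cm.
S: 103 / 2 = 51.500 → 51.50 cm.
2XL: 113 / 2 = 56.500 → 56.50 cm.
3XL: 124 / 2 = 62.000 → 62.00 cm.

S 51.50 cm; 2XL 56.50 cm; 3XL 62.00 cm.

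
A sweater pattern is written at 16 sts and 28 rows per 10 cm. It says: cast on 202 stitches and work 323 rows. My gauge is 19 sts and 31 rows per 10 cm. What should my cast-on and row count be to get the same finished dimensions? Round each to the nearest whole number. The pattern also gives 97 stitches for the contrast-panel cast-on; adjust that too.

Cast on 240 stitches; work 358 rows; contrast-panel cast-on 115 stitches.

Stitches: 202 × 19/16 = 239.88 → 240.
Rows: 323 × 31/28 = 357.61 → 358.
contrast-panel cast-on: 97 × 19/16 = 115.19 → 115.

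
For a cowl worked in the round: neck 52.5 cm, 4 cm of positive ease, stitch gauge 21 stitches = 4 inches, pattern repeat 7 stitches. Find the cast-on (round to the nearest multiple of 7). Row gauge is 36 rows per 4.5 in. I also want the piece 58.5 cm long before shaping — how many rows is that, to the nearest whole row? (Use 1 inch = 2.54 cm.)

Cast on 119 stitches; work 184 rows.

Finished = 52.5 + 4 = 56.5 cm.
56.5 cm × 1/2.54 = 22.24 inches.
21/4 = 5.25 sts per in; 22.24 × 5.25 = 116.78 sts.
Nearest multiple of 7 → 119.
58.5 cm = 23.03 inches; × 8 = 184.25 → 184 rows.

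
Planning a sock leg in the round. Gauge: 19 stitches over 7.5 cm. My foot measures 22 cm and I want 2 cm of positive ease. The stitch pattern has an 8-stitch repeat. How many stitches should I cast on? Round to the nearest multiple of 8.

64 stitches.

Finished = 22 + 2 = 24 cm.
19 / 7.5 = 2.533 sts/cm.
24 × 2.533 = 60.80 sts.
Nearest multiple of 8: 64.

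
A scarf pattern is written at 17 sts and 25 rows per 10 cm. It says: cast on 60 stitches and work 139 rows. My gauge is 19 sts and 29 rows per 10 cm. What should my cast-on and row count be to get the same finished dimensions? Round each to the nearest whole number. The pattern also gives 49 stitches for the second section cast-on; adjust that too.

Cast on 67 stitches; work 161 rows; second section cast-on 55 stitches.

Stitches: 60 × 19/17 = 67.06 → 67.
Rows: 139 × 29/25 = 161.24 → 161.
second section cast-on: 49 × 19/17 = 54.76 → 55.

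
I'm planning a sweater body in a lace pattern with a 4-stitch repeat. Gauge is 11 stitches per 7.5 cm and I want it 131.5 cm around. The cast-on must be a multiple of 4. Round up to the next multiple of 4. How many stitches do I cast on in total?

11 / 7.5 = 1.467 sts per cm.
131.5 × 1.467 = 192.87 sts.
Next multiple of 4: 196.

Cast on 196 stitches.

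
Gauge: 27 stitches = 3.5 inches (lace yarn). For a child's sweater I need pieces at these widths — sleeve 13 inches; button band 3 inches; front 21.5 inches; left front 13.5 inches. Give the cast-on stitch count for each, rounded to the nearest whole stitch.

sleeve 100; button band 23; front 166; left front 104.

Rate = 27/3.5 = 7.714 sts per in.
sleeve: 13 × 7.714 = 100.29 → 100.
button band: 3 × 7.714 = 23.14 → 23.
front: 21.5 × 7.714 = 165.86 → 166.
left front: 13.5 × 7.714 = 104.14 → 104.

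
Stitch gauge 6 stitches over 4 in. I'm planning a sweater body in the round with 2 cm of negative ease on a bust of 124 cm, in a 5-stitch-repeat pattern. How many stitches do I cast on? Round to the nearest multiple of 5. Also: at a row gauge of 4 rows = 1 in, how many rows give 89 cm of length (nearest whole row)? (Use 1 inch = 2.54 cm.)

Finished = 124 − 2 = 122 cm.
122 cm × 1/2.54 = 48.03 inches.
6/4 = 1.5 sts per in; 48.03 × 1.5 = 72.05 sts.
Nearest multiple of 5 → 70.
89 cm = 35.04 inches; × 4 = 140.16 → 140 rows.

Cast on 70 stitches; work 140 rows.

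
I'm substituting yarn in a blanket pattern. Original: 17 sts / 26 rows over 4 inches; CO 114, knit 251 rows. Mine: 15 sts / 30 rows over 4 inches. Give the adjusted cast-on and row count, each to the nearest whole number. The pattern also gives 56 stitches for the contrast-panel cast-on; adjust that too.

Cast on 101 stitches; work 290 rows; contrast-panel cast-on 49 stitches.

Stitches: 114 × 15/17 = 100.59 → 101.
Rows: 251 × 30/26 = 289.62 → 290.
contrast-panel cast-on: 56 × 15/17 = 49.41 → 49.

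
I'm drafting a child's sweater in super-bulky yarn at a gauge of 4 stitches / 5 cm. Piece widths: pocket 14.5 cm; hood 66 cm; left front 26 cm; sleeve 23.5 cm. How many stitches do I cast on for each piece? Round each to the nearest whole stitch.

pocket 12; hood 53; left front 21; sleeve 19.

Rate = 4/5 = 0.8 sts per cm.
pocket: 14.5 × 0.8 = 11.60 → 12.
hood: 66 × 0.8 = 52.80 → 53.
left front: 26 × 0.8 = 20.80 → 21.
sleeve: 23.5 × 0.8 = 18.80 → 19.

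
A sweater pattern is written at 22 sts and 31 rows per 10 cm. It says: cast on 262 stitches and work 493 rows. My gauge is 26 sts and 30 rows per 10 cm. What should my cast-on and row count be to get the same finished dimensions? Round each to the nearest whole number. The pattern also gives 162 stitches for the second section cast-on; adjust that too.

Stitches: 262 × 26/22 = 309.64 → 310.
Rows: 493 × 30/31 = 477.10 → 477.
second section cast-on: 162 × 26/22 = 191.45 → 191.

Cast on 310 stitches; work 477 rows; second section cast-on 191 stitches.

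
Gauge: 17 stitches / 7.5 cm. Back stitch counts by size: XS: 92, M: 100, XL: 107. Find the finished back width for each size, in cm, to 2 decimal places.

XS 40.59 cm; M 44.12 cm; XL 47.21 cm.

17/7.5 = 2.267 sts per cm.
XS: 92 / 2.267 = 40.588 → 40.59 cm.
M: 100 / 2.267 = 44.118 → 44.12 cm.
XL: 107 / 2.267 = 47.206 → 47.21 cm.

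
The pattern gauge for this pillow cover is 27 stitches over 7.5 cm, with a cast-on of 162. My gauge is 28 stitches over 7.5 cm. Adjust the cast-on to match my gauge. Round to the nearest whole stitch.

Scale factor = 28 / 27 = 1.037.
162 × 28 / 27 = 168.00 sts.

168 stitches.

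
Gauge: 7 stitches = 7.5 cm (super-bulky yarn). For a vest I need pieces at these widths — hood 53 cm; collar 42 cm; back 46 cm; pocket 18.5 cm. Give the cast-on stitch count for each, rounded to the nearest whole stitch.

Rate = 7/7.5 = 0.933 sts per cm.
hood: 53 × 0.933 = 49.47 → 49.
collar: 42 × 0.933 = 39.20 → 39.
back: 46 × 0.933 = 42.93 → 43.
pocket: 18.5 × 0.933 = 17.27 → 17.

hood 49; collar 39; back 43; pocket 17.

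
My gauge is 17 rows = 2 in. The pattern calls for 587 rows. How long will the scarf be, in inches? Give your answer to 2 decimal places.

17 rows / 2 inch = 8.5 rows per inch.
587 / 8.5 = 69.059 inches.

69.06 inches.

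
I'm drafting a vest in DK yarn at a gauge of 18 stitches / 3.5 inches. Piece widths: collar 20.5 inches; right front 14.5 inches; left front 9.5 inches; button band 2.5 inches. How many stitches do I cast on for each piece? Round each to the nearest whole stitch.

Rate = 18/3.5 = 5.143 sts per in.
collar: 20.5 × 5.143 = 105.43 → 105.
right front: 14.5 × 5.143 = 74.57 → 75.
left front: 9.5 × 5.143 = 48.86 → 49.
button band: 2.5 × 5.143 = 12.86 → 13.

collar 105; right front 75; left front 49; button band 13.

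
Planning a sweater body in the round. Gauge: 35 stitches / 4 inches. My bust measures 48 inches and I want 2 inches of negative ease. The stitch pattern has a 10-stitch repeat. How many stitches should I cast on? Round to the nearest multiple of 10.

Cast on 400 stitches.

Finished = 48 − 2 = 46 inches.
35 / 4 = 8.75 sts/in.
46 × 8.75 = 402.50 sts.
Nearest multiple of 10: 400.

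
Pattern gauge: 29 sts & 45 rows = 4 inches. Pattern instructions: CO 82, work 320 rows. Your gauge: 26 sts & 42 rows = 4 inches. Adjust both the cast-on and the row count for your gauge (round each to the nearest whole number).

Cast on 74 stitches; work 299 rows.

Stitches: 82 × 26/29 = 73.52 → 74.
Rows: 320 × 42/45 = 298.67 → 299.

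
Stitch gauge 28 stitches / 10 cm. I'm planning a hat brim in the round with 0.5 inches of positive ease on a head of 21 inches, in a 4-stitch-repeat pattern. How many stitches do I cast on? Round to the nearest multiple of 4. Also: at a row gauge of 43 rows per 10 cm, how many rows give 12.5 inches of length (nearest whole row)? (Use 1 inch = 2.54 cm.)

Finished = 21 + 0.5 = 21.5 inches.
21.5 inches × 2.54 = 54.61 cm.
28/10 = 2.8 sts per cm; 54.61 × 2.8 = 152.91 sts.
Nearest multiple of 4 → 152.
12.5 inches = 31.75 cm; × 4.3 = 136.53 → 137 rows.

Cast on 152 stitches; work 137 rows.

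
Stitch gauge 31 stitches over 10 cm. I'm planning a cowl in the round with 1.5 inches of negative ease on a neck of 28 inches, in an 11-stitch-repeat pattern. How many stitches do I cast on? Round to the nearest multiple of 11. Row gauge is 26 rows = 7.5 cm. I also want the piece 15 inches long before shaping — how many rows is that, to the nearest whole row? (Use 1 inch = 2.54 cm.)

Finished = 28 − 1.5 = 26.5 inches.
26.5 inches × 2.54 = 67.31 cm.
31/10 = 3.1 sts per cm; 67.31 × 3.1 = 208.66 sts.
Nearest multiple of 11 → 209.
15 inches = 38.10 cm; × 3.467 = 132.08 → 132 rows.

Cast on 209 stitches; work 132 rows.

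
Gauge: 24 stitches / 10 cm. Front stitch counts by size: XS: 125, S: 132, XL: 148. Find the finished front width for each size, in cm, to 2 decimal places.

XS 52.08 cm; S 55.00 cm; XL 61.67 cm.

24/10 = 2.4 sts per cm.
XS: 125 / 2.4 = 52.083 → 52.08 cm.
S: 132 / 2.4 = 55.000 → 55.00 cm.
XL: 148 / 2.4 = 61.667 → 61.67 cm.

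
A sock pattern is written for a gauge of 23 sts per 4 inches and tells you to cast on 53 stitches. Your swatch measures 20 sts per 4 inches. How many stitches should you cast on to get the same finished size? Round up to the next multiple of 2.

Scale factor = 20 / 23 = 0.870.
53 × 20 / 23 = 46.09 sts.
→ 48 sts.

48 stitches.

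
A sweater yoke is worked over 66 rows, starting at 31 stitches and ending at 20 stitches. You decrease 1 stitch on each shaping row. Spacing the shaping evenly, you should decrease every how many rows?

Stitches to remove: |20 − 31| = 11.
Shaping rows needed: 11 / 1 = 11.
66 rows / 11 = every 6 rows.

Decrease every 6th row.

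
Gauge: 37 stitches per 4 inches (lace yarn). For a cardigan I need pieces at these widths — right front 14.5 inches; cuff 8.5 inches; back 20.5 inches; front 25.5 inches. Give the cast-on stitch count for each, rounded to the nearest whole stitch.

Rate = 37/4 = 9.25 sts per in.
right front: 14.5 × 9.25 = 134.12 → 134.
cuff: 8.5 × 9.25 = 78.62 → 79.
back: 20.5 × 9.25 = 189.62 → 190.
front: 25.5 × 9.25 = 235.88 → 236.

right front 134; cuff 79; back 190; front 236.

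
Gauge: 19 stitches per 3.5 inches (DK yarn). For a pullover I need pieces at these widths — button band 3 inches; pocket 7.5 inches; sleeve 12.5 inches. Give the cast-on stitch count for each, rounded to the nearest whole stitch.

Rate = 19/3.5 = 5.429 sts per in.
button band: 3 × 5.429 = 16.29 → 16.
pocket: 7.5 × 5.429 = 40.71 → 41.
sleeve: 12.5 × 5.429 = 67.86 → 68.

button band 16; pocket 41; sleeve 68.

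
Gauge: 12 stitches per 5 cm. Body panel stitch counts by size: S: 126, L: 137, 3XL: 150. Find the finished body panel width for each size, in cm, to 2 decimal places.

12/5 = 2.4 sts per cm.
S: 126 / 2.4 = 52.500 → 52.50 cm.
L: 137 / 2.4 = 57.083 → 57.08 cm.
3XL: 150 / 2.4 = 62.500 → 62.50 cm.

S 52.50 cm; L 57.08 cm; 3XL 62.50 cm.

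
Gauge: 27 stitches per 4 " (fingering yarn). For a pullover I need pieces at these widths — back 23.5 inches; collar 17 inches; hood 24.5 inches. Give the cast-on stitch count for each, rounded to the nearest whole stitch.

back 159; collar 115; hood 165.

Rate = 27/4 = 6.75 sts per in.
back: 23.5 × 6.75 = 158.62 → 159.
collar: 17 × 6.75 = 114.75 → 115.
hood: 24.5 × 6.75 = 165.38 → 165.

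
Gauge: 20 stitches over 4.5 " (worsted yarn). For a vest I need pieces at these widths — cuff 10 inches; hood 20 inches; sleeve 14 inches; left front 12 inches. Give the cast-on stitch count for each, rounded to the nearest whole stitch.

cuff 44; hood 89; sleeve 62; left front 53.

Rate = 20/4.5 = 4.444 sts per in.
cuff: 10 × 4.444 = 44.44 → 44.
hood: 20 × 4.444 = 88.89 → 89.
sleeve: 14 × 4.444 = 62.22 → 62.
left front: 12 × 4.444 = 53.33 → 53.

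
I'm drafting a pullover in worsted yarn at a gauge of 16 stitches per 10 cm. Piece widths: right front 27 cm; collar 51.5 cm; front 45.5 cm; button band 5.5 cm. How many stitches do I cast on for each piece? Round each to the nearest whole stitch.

right front 43; collar 82; front 73; button band 9.

Rate = 16/10 = 1.6 sts per cm.
right front: 27 × 1.6 = 43.20 → 43.
collar: 51.5 × 1.6 = 82.40 → 82.
front: 45.5 × 1.6 = 72.80 → 73.
button band: 5.5 × 1.6 = 8.80 → 9.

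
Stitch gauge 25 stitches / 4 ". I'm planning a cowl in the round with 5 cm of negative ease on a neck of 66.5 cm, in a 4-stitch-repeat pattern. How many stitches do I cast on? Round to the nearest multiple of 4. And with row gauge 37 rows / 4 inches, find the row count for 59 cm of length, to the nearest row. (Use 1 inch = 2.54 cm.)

Cast on 152 stitches; work 215 rows.

Finished = 66.5 − 5 = 61.5 cm.
61.5 cm × 1/2.54 = 24.21 inches.
25/4 = 6.25 sts per in; 24.21 × 6.25 = 151.33 sts.
Nearest multiple of 4 → 152.
59 cm = 23.23 inches; × 9.25 = 214.86 → 215 rows.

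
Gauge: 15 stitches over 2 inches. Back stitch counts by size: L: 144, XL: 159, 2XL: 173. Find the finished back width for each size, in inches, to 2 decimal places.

L 19.20 inches; XL 21.20 inches; 2XL 23.07 inches.

15/2 = 7.5 sts per in.
L: 144 / 7.5 = 19.200 → 19.20 in.
XL: 159 / 7.5 = 21.200 → 21.20 in.
2XL: 173 / 7.5 = 23.067 → 23.07 in.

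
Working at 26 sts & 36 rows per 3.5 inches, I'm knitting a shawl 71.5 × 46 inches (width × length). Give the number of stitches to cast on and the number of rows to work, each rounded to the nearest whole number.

Stitch gauge = 26/3.5 = 7.429 sts/in; 71.5 × 7.429 = 531.14 → 531 sts.
Row gauge = 36/3.5 = 10.286 rows/in; 46 × 10.286 = 473.14 → 473 rows.

Cast on 531 stitches and work 473 rows.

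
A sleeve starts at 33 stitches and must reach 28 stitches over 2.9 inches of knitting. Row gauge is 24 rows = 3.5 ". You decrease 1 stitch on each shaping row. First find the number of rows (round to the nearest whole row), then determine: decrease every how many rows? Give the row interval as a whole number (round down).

Decrease every 4th row.

Rows = 2.9 × 6.857 = 19.9 → 20 rows.
Stitches to remove: 5 → 5 shaping rows (at 1 st each).
20 / 5 = 4.00 → every 4 rows.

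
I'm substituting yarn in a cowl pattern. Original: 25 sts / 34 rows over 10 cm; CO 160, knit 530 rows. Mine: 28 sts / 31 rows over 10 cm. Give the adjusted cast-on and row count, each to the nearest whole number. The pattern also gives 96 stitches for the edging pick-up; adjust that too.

Stitches: 160 × 28/25 = 179.20 → 179.
Rows: 530 × 31/34 = 483.24 → 483.
edging pick-up: 96 × 28/25 = 107.52 → 108.

Cast on 179 stitches; work 483 rows; edging pick-up 108 stitches.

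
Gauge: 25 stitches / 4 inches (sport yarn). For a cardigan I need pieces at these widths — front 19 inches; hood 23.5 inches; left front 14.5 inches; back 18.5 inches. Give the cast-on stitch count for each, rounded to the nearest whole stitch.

Rate = 25/4 = 6.25 sts per in.
front: 19 × 6.25 = 118.75 → 119.
hood: 23.5 × 6.25 = 146.88 → 147.
left front: 14.5 × 6.25 = 90.62 → 91.
back: 18.5 × 6.25 = 115.62 → 116.

front 119; hood 147; left front 91; back 116.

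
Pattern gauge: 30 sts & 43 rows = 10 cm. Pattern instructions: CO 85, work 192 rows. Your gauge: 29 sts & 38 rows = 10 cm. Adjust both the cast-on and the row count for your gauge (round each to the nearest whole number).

Cast on 82 stitches; work 170 rows.

Stitches: 85 × 29/30 = 82.17 → 82.
Rows: 192 × 38/43 = 169.67 → 170.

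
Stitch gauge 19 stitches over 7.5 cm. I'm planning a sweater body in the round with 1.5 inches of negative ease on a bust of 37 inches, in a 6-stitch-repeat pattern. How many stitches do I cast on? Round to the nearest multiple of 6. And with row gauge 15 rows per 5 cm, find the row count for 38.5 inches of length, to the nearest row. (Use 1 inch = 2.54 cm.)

Cast on 228 stitches; work 293 rows.

Finished = 37 − 1.5 = 35.5 inches.
35.5 inches × 2.54 = 90.17 cm.
19/7.5 = 2.533 sts per cm; 90.17 × 2.533 = 228.43 sts.
Nearest multiple of 6 → 228.
38.5 inches = 97.79 cm; × 3 = 293.37 → 293 rows.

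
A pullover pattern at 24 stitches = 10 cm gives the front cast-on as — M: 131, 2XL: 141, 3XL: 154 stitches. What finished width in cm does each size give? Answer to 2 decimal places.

24/10 = 2.4 sts per cm.
M: 131 / 2.4 = 54.583 → 54.58 cm.
2XL: 141 / 2.4 = 58.750 → 58.75 cm.
3XL: 154 / 2.4 = 64.167 → 64.17 cm.

M 54.58 cm; 2XL 58.75 cm; 3XL 64.17 cm.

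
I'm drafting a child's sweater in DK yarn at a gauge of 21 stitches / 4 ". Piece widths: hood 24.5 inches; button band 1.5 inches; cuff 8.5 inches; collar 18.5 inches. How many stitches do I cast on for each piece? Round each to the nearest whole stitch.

Rate = 21/4 = 5.25 sts per in.
hood: 24.5 × 5.25 = 128.62 → 129.
button band: 1.5 × 5.25 = 7.88 → 8.
cuff: 8.5 × 5.25 = 44.62 → 45.
collar: 18.5 × 5.25 = 97.12 → 97.

hood 129; button band 8; cuff 45; collar 97.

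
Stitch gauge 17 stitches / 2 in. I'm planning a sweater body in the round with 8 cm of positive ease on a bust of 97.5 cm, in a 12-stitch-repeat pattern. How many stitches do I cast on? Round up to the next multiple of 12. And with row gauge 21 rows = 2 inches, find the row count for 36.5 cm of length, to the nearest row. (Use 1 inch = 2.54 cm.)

Finished = 97.5 + 8 = 105.5 cm.
105.5 cm × 1/2.54 = 41.54 inches.
17/2 = 8.5 sts per in; 41.54 × 8.5 = 353.05 sts.
Next multiple of 12 → 360.
36.5 cm = 14.37 inches; × 10.5 = 150.89 → 151 rows.

Cast on 360 stitches; work 151 rows.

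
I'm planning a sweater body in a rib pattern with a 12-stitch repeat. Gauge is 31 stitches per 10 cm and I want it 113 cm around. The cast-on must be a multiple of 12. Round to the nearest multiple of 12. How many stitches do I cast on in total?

CO 348 sts.

31 / 10 = 3.1 sts per cm.
113 × 3.1 = 350.30 sts.
Nearest multiple of 12: 348.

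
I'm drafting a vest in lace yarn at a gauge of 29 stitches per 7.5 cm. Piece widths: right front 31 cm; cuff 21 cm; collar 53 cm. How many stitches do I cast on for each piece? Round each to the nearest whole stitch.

Rate = 29/7.5 = 3.867 sts per cm.
right front: 31 × 3.867 = 119.87 → 120.
cuff: 21 × 3.867 = 81.20 → 81.
collar: 53 × 3.867 = 204.93 → 205.

right front 120; cuff 81; collar 205.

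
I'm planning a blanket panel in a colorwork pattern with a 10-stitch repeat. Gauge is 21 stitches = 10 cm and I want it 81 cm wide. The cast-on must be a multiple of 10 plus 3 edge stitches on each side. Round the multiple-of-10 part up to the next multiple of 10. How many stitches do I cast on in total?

176 stitches.

21 / 10 = 2.1 sts per cm.
81 × 2.1 = 170.10 sts.
Less 6 edge sts → 164.10 for the repeat.
Next multiple of 10: 170.
Add back 6 edge sts → 176.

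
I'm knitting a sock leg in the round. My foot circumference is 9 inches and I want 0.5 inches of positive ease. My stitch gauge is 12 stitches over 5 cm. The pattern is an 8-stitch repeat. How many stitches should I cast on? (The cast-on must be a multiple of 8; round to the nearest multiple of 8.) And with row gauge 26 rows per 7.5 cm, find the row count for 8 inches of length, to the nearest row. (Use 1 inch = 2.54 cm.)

Cast on 56 stitches; work 70 rows.

Finished = 9 + 0.5 = 9.5 inches.
9.5 inches × 2.54 = 24.13 cm.
12/5 = 2.4 sts per cm; 24.13 × 2.4 = 57.91 sts.
Nearest multiple of 8 → 56.
8 inches = 20.32 cm; × 3.467 = 70.44 → 70 rows.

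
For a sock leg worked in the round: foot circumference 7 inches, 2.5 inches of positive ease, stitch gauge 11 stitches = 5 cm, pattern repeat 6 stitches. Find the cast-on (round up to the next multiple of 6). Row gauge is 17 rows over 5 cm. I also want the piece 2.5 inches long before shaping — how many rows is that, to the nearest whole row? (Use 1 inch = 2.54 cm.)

Cast on 54 stitches; work 22 rows.

Finished = 7 + 2.5 = 9.5 inches.
9.5 inches × 2.54 = 24.13 cm.
11/5 = 2.2 sts per cm; 24.13 × 2.2 = 53.09 sts.
Next multiple of 6 → 54.
2.5 inches = 6.35 cm; × 3.4 = 21.59 → 22 rows.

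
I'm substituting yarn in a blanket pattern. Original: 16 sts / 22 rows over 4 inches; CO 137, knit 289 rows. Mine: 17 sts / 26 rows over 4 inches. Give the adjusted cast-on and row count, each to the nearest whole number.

Cast on 146 stitches; work 342 rows.

Stitches: 137 × 17/16 = 145.56 → 146.
Rows: 289 × 26/22 = 341.55 → 342.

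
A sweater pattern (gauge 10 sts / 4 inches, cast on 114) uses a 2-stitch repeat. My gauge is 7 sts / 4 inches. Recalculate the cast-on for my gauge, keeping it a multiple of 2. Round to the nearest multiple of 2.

114 × 7 / 10 = 79.80.
Nearest multiple of 2: 80.

CO 80 sts.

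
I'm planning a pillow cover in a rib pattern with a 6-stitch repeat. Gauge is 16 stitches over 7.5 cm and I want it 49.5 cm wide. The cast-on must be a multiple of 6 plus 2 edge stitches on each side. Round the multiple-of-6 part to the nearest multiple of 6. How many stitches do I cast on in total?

16 / 7.5 = 2.133 sts per cm.
49.5 × 2.133 = 105.60 sts.
Less 4 edge sts → 101.60 for the repeat.
Nearest multiple of 6: 102.
Add back 4 edge sts → 106.

106 stitches.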